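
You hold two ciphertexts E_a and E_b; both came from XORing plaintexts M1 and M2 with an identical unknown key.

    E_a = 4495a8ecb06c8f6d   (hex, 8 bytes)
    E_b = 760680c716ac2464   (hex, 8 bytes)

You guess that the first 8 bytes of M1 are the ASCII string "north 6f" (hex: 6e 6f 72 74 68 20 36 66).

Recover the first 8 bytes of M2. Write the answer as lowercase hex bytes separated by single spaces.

5c fc 5a 5f ce e0 9d 6f

First, E_a ⊕ E_b = (M1 ⊕ K) ⊕ (M2 ⊕ K) = M1 ⊕ M2, so the key drops out. Then M2 = (M1 ⊕ M2) ⊕ M1 over the first 8 bytes.
byte 0: (44 xor 76) xor 6e = 32 xor 6e = 5c
byte 1: (95 xor 06) xor 6f = 93 xor 6f = fc
byte 2: (a8 xor 80) xor 72 = 28 xor 72 = 5a
byte 3: (ec xor c7) xor 74 = 2b xor 74 = 5f
byte 4: (b0 xor 16) xor 68 = a6 xor 68 = ce
byte 5: (6c xor ac) xor 20 = c0 xor 20 = e0
byte 6: (8f xor 24) xor 36 = ab xor 36 = 9d
byte 7: (6d xor 64) xor 66 = 09 xor 66 = 6f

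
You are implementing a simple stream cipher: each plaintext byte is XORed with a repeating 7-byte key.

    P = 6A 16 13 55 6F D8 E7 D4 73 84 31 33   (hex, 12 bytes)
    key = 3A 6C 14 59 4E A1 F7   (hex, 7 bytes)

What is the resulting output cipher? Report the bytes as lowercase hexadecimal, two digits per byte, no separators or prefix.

The 7-byte key repeats, so the effective keystream is 3a 6c 14 59 4e a1 f7 3a 6c 14 59 4e.
byte 0: 6a ⊕ 3a = 50
byte 1: 16 ⊕ 6c = 7a
byte 2: 13 ⊕ 14 = 07
byte 3: 55 ⊕ 59 = 0c
byte 4: 6f ⊕ 4e = 21
byte 5: d8 ⊕ a1 = 79
byte 6: e7 ⊕ f7 = 10
byte 7: d4 ⊕ 3a = ee
byte 8: 73 ⊕ 6c = 1f
byte 9: 84 ⊕ 14 = 90
byte 10: 31 ⊕ 59 = 68
byte 11: 33 ⊕ 4e = 7d

507a070c217910ee1f90687d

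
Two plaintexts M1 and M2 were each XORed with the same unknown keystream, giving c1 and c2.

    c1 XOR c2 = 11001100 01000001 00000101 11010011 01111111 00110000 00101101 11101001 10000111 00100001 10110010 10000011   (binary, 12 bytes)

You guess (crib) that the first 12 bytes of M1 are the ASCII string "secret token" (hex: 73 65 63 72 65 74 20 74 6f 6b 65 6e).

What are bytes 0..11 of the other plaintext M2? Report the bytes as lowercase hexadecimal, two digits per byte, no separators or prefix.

bf2466a11a440d9de84ad7ed

Since c1 ⊕ c2 = M1 ⊕ M2, XORing with the guessed M1 bytes yields the corresponding M2 bytes: M2 = (c1 ⊕ c2) ⊕ M1.
byte 0: cc ⊕ 73 = bf
byte 1: 41 ⊕ 65 = 24
byte 2: 05 ⊕ 63 = 66
byte 3: d3 ⊕ 72 = a1
byte 4: 7f ⊕ 65 = 1a
byte 5: 30 ⊕ 74 = 44
byte 6: 2d ⊕ 20 = 0d
byte 7: e9 ⊕ 74 = 9d
byte 8: 87 ⊕ 6f = e8
byte 9: 21 ⊕ 6b = 4a
byte 10: b2 ⊕ 65 = d7
byte 11: 83 ⊕ 6e = ed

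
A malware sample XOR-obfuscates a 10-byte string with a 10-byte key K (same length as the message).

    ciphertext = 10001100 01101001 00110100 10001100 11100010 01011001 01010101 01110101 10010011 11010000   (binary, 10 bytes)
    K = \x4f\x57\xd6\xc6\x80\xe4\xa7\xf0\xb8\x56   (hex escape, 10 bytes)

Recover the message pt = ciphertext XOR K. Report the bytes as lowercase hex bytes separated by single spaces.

c3 3e e2 4a 62 bd f2 85 2b 86

8c ⊕ 4f = c3
69 ⊕ 57 = 3e
34 ⊕ d6 = e2
8c ⊕ c6 = 4a
e2 ⊕ 80 = 62
59 ⊕ e4 = bd
55 ⊕ a7 = f2
75 ⊕ f0 = 85
93 ⊕ b8 = 2b
d0 ⊕ 56 = 86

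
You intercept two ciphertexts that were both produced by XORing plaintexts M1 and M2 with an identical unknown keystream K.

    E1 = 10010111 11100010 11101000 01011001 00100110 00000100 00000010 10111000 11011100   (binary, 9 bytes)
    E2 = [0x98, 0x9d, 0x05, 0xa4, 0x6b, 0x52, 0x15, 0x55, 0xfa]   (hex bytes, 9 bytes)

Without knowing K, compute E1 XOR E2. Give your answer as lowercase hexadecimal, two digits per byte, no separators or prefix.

0f7fedfd4d5617ed26

E1 ⊕ E2 = (M1 ⊕ K) ⊕ (M2 ⊕ K) = M1 ⊕ M2 — the shared key cancels under XOR.
97 ^ 98 = 0f
e2 ^ 9d = 7f
e8 ^ 05 = ed
59 ^ a4 = fd
26 ^ 6b = 4d
04 ^ 52 = 56
02 ^ 15 = 17
b8 ^ 55 = ed
dc ^ fa = 26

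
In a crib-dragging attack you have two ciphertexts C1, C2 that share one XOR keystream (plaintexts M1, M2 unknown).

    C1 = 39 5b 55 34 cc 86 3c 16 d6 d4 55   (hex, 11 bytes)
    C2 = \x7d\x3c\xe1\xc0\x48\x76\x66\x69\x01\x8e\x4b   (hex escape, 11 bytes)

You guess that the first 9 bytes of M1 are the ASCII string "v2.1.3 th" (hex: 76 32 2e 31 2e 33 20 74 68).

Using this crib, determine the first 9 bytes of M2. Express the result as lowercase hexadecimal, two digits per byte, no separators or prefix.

First, C1 ⊕ C2 = (M1 ⊕ K) ⊕ (M2 ⊕ K) = M1 ⊕ M2, so the key drops out. Then M2 = (M1 ⊕ M2) ⊕ M1 over the first 9 bytes.
byte 0: (39 ^ 7d) ^ 76 = 44 ^ 76 = 32
byte 1: (5b ^ 3c) ^ 32 = 67 ^ 32 = 55
byte 2: (55 ^ e1) ^ 2e = b4 ^ 2e = 9a
byte 3: (34 ^ c0) ^ 31 = f4 ^ 31 = c5
byte 4: (cc ^ 48) ^ 2e = 84 ^ 2e = aa
byte 5: (86 ^ 76) ^ 33 = f0 ^ 33 = c3
byte 6: (3c ^ 66) ^ 20 = 5a ^ 20 = 7a
byte 7: (16 ^ 69) ^ 74 = 7f ^ 74 = 0b
byte 8: (d6 ^ 01) ^ 68 = d7 ^ 68 = bf

32559ac5aac37a0bbf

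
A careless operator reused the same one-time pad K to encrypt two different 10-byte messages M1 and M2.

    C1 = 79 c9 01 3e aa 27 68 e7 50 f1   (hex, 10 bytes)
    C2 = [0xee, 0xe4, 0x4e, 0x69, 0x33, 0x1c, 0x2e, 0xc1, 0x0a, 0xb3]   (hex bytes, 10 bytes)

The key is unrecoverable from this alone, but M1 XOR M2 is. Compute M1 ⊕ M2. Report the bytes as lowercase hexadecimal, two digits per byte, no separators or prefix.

972d4f57993b46265a42

C1 ⊕ C2 = (M1 ⊕ K) ⊕ (M2 ⊕ K) = M1 ⊕ M2 — the shared key cancels under XOR.
79 ^ ee = 97
c9 ^ e4 = 2d
01 ^ 4e = 4f
3e ^ 69 = 57
aa ^ 33 = 99
27 ^ 1c = 3b
68 ^ 2e = 46
e7 ^ c1 = 26
50 ^ 0a = 5a
f1 ^ b3 = 42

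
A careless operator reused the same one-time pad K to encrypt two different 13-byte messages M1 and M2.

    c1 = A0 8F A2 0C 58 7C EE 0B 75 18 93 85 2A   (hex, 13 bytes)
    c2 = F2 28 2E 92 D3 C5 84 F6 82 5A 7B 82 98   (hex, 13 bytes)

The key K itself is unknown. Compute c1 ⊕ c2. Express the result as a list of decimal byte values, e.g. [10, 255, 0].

c1 ⊕ c2 = (M1 ⊕ K) ⊕ (M2 ⊕ K) = M1 ⊕ M2 — the shared key cancels under XOR.
a0 xor f2 = 52
8f xor 28 = a7
a2 xor 2e = 8c
0c xor 92 = 9e
58 xor d3 = 8b
7c xor c5 = b9
ee xor 84 = 6a
0b xor f6 = fd
75 xor 82 = f7
18 xor 5a = 42
93 xor 7b = e8
85 xor 82 = 07
2a xor 98 = b2

[82, 167, 140, 158, 139, 185, 106, 253, 247, 66, 232, 7, 178]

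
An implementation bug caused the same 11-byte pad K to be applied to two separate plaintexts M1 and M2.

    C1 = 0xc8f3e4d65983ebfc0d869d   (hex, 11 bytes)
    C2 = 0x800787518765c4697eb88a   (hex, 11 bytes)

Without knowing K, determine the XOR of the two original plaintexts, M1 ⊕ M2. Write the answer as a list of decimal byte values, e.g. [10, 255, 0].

C1 ⊕ C2 = (M1 ⊕ K) ⊕ (M2 ⊕ K) = M1 ⊕ M2 — the shared key cancels under XOR.
11001000 ⊕ 10000000 = 01001000
11110011 ⊕ 00000111 = 11110100
11100100 ⊕ 10000111 = 01100011
11010110 ⊕ 01010001 = 10000111
01011001 ⊕ 10000111 = 11011110
10000011 ⊕ 01100101 = 11100110
11101011 ⊕ 11000100 = 00101111
11111100 ⊕ 01101001 = 10010101
00001101 ⊕ 01111110 = 01110011
10000110 ⊕ 10111000 = 00111110
10011101 ⊕ 10001010 = 00010111

[72, 244, 99, 135, 222, 230, 47, 149, 115, 62, 23]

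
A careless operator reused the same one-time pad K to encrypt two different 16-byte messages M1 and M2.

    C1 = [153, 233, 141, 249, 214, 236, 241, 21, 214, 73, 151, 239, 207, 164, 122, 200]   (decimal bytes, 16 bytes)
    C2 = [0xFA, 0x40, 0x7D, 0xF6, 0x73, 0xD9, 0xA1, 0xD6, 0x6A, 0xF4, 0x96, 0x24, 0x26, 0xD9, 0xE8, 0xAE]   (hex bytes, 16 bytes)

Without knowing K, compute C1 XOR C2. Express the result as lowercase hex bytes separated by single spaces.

C1 ⊕ C2 = (M1 ⊕ K) ⊕ (M2 ⊕ K) = M1 ⊕ M2 — the shared key cancels under XOR.
99 ⊕ fa = 63
e9 ⊕ 40 = a9
8d ⊕ 7d = f0
f9 ⊕ f6 = 0f
d6 ⊕ 73 = a5
ec ⊕ d9 = 35
f1 ⊕ a1 = 50
15 ⊕ d6 = c3
d6 ⊕ 6a = bc
49 ⊕ f4 = bd
97 ⊕ 96 = 01
ef ⊕ 24 = cb
cf ⊕ 26 = e9
a4 ⊕ d9 = 7d
7a ⊕ e8 = 92
c8 ⊕ ae = 66

63 a9 f0 0f a5 35 50 c3 bc bd 01 cb e9 7d 92 66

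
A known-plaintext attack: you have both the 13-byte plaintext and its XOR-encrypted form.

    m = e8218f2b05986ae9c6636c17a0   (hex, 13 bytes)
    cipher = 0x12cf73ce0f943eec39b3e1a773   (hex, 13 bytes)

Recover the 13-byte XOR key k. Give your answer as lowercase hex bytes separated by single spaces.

fa ee fc e5 0a 0c 54 05 ff d0 8d b0 d3

Since cipher = m ⊕ k, XORing both sides with m gives k = m ⊕ cipher.
e8 XOR 12 = fa
21 XOR cf = ee
8f XOR 73 = fc
2b XOR ce = e5
05 XOR 0f = 0a
98 XOR 94 = 0c
6a XOR 3e = 54
e9 XOR ec = 05
c6 XOR 39 = ff
63 XOR b3 = d0
6c XOR e1 = 8d
17 XOR a7 = b0
a0 XOR 73 = d3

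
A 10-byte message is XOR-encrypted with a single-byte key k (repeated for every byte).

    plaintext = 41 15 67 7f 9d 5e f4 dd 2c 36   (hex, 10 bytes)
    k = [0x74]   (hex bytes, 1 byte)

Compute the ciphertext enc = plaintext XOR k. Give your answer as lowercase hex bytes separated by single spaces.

The 1-byte key repeats, so the effective keystream is 74 74 74 74 74 74 74 74 74 74.
byte 0: 01000001 ^ 01110100 = 00110101
byte 1: 00010101 ^ 01110100 = 01100001
byte 2: 01100111 ^ 01110100 = 00010011
byte 3: 01111111 ^ 01110100 = 00001011
byte 4: 10011101 ^ 01110100 = 11101001
byte 5: 01011110 ^ 01110100 = 00101010
byte 6: 11110100 ^ 01110100 = 10000000
byte 7: 11011101 ^ 01110100 = 10101001
byte 8: 00101100 ^ 01110100 = 01011000
byte 9: 00110110 ^ 01110100 = 01000010

35 61 13 0b e9 2a 80 a9 58 42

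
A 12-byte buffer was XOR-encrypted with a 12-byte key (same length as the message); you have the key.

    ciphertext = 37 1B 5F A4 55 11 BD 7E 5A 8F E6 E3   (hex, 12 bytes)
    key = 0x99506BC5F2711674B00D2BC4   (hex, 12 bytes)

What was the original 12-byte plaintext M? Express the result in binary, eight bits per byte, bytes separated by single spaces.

XOR is its own inverse, so applying the key byte-wise gives the result directly.
37 ^ 99 = ae
1b ^ 50 = 4b
5f ^ 6b = 34
a4 ^ c5 = 61
55 ^ f2 = a7
11 ^ 71 = 60
bd ^ 16 = ab
7e ^ 74 = 0a
5a ^ b0 = ea
8f ^ 0d = 82
e6 ^ 2b = cd
e3 ^ c4 = 27

10101110 01001011 00110100 01100001 10100111 01100000 10101011 00001010 11101010 10000010 11001101 00100111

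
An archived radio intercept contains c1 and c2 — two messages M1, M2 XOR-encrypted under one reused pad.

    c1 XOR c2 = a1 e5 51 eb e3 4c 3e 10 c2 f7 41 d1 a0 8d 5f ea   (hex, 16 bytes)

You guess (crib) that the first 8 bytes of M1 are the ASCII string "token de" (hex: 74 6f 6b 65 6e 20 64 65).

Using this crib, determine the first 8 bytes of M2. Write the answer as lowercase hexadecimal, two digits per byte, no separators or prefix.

d58a3a8e8d6c5a75

Since c1 ⊕ c2 = M1 ⊕ M2, XORing with the guessed M1 bytes yields the corresponding M2 bytes: M2 = (c1 ⊕ c2) ⊕ M1.
10100001 xor 01110100 = 11010101
11100101 xor 01101111 = 10001010
01010001 xor 01101011 = 00111010
11101011 xor 01100101 = 10001110
11100011 xor 01101110 = 10001101
01001100 xor 00100000 = 01101100
00111110 xor 01100100 = 01011010
00010000 xor 01100101 = 01110101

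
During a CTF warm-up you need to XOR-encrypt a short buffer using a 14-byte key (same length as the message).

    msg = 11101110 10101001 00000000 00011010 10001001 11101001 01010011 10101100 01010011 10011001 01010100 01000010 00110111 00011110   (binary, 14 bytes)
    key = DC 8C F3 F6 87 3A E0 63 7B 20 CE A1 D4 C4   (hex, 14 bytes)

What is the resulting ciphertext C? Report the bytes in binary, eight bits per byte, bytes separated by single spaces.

00110010 00100101 11110011 11101100 00001110 11010011 10110011 11001111 00101000 10111001 10011010 11100011 11100011 11011010

11101110 XOR 11011100 = 00110010
10101001 XOR 10001100 = 00100101
00000000 XOR 11110011 = 11110011
00011010 XOR 11110110 = 11101100
10001001 XOR 10000111 = 00001110
11101001 XOR 00111010 = 11010011
01010011 XOR 11100000 = 10110011
10101100 XOR 01100011 = 11001111
01010011 XOR 01111011 = 00101000
10011001 XOR 00100000 = 10111001
01010100 XOR 11001110 = 10011010
01000010 XOR 10100001 = 11100011
00110111 XOR 11010100 = 11100011
00011110 XOR 11000100 = 11011010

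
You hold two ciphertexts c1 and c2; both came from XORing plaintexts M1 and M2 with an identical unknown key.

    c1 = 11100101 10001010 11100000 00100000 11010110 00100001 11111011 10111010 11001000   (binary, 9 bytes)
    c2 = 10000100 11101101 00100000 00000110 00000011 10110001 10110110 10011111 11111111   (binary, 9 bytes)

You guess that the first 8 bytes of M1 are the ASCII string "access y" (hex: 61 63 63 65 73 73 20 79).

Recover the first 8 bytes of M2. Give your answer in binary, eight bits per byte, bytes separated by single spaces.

First, c1 ⊕ c2 = (M1 ⊕ K) ⊕ (M2 ⊕ K) = M1 ⊕ M2, so the key drops out. Then M2 = (M1 ⊕ M2) ⊕ M1 over the first 8 bytes.
byte 0: (e5 xor 84) xor 61 = 61 xor 61 = 00
byte 1: (8a xor ed) xor 63 = 67 xor 63 = 04
byte 2: (e0 xor 20) xor 63 = c0 xor 63 = a3
byte 3: (20 xor 06) xor 65 = 26 xor 65 = 43
byte 4: (d6 xor 03) xor 73 = d5 xor 73 = a6
byte 5: (21 xor b1) xor 73 = 90 xor 73 = e3
byte 6: (fb xor b6) xor 20 = 4d xor 20 = 6d
byte 7: (ba xor 9f) xor 79 = 25 xor 79 = 5c

00000000 00000100 10100011 01000011 10100110 11100011 01101101 01011100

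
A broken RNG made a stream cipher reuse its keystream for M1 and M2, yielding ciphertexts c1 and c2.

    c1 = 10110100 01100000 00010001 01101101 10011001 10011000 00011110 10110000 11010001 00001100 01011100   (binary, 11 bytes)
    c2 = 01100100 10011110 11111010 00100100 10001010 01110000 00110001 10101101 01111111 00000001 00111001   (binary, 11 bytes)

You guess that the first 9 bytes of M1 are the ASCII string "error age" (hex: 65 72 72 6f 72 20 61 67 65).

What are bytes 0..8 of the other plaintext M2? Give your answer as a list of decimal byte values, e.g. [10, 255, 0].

[181, 140, 153, 38, 97, 200, 78, 122, 203]

First, c1 ⊕ c2 = (M1 ⊕ K) ⊕ (M2 ⊕ K) = M1 ⊕ M2, so the key drops out. Then M2 = (M1 ⊕ M2) ⊕ M1 over the first 9 bytes.
byte 0: (b4 XOR 64) XOR 65 = d0 XOR 65 = b5
byte 1: (60 XOR 9e) XOR 72 = fe XOR 72 = 8c
byte 2: (11 XOR fa) XOR 72 = eb XOR 72 = 99
byte 3: (6d XOR 24) XOR 6f = 49 XOR 6f = 26
byte 4: (99 XOR 8a) XOR 72 = 13 XOR 72 = 61
byte 5: (98 XOR 70) XOR 20 = e8 XOR 20 = c8
byte 6: (1e XOR 31) XOR 61 = 2f XOR 61 = 4e
byte 7: (b0 XOR ad) XOR 67 = 1d XOR 67 = 7a
byte 8: (d1 XOR 7f) XOR 65 = ae XOR 65 = cb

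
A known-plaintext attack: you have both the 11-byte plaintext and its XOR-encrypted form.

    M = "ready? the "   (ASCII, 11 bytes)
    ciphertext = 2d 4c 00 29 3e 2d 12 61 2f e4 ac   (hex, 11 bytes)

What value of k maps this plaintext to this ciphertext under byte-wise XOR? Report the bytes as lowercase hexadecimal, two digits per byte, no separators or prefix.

Since ciphertext = M ⊕ k, XORing both sides with M gives k = M ⊕ ciphertext.
72 ⊕ 2d = 5f
65 ⊕ 4c = 29
61 ⊕ 00 = 61
64 ⊕ 29 = 4d
79 ⊕ 3e = 47
3f ⊕ 2d = 12
20 ⊕ 12 = 32
74 ⊕ 61 = 15
68 ⊕ 2f = 47
65 ⊕ e4 = 81
20 ⊕ ac = 8c

5f29614d4712321547818c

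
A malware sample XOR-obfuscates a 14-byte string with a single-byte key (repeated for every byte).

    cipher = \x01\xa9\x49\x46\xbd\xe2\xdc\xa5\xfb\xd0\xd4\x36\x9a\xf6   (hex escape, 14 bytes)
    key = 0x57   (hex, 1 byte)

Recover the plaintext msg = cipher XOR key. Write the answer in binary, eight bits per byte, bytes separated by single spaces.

01010110 11111110 00011110 00010001 11101010 10110101 10001011 11110010 10101100 10000111 10000011 01100001 11001101 10100001

The 1-byte key repeats, so the effective keystream is 57 57 57 57 57 57 57 57 57 57 57 57 57 57.
byte 0: 00000001 ^ 01010111 = 01010110
byte 1: 10101001 ^ 01010111 = 11111110
byte 2: 01001001 ^ 01010111 = 00011110
byte 3: 01000110 ^ 01010111 = 00010001
byte 4: 10111101 ^ 01010111 = 11101010
byte 5: 11100010 ^ 01010111 = 10110101
byte 6: 11011100 ^ 01010111 = 10001011
byte 7: 10100101 ^ 01010111 = 11110010
byte 8: 11111011 ^ 01010111 = 10101100
byte 9: 11010000 ^ 01010111 = 10000111
byte 10: 11010100 ^ 01010111 = 10000011
byte 11: 00110110 ^ 01010111 = 01100001
byte 12: 10011010 ^ 01010111 = 11001101
byte 13: 11110110 ^ 01010111 = 10100001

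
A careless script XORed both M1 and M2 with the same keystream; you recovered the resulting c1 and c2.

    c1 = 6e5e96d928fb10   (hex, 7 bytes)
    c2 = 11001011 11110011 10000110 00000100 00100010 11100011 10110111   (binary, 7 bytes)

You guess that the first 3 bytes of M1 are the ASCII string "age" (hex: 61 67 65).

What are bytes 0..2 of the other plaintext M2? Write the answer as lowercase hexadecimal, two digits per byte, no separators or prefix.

c4ca75

First, c1 ⊕ c2 = (M1 ⊕ K) ⊕ (M2 ⊕ K) = M1 ⊕ M2, so the key drops out. Then M2 = (M1 ⊕ M2) ⊕ M1 over the first 3 bytes.
byte 0: (6e XOR cb) XOR 61 = a5 XOR 61 = c4
byte 1: (5e XOR f3) XOR 67 = ad XOR 67 = ca
byte 2: (96 XOR 86) XOR 65 = 10 XOR 65 = 75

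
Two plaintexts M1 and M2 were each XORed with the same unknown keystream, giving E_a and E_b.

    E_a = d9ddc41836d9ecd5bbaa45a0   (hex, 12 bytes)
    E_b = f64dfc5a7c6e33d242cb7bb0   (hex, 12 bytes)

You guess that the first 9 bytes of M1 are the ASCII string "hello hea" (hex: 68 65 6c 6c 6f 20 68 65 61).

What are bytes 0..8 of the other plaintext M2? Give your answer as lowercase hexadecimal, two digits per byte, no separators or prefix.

47f5542e2597b76298

First, E_a ⊕ E_b = (M1 ⊕ K) ⊕ (M2 ⊕ K) = M1 ⊕ M2, so the key drops out. Then M2 = (M1 ⊕ M2) ⊕ M1 over the first 9 bytes.
byte 0: (d9 ⊕ f6) ⊕ 68 = 2f ⊕ 68 = 47
byte 1: (dd ⊕ 4d) ⊕ 65 = 90 ⊕ 65 = f5
byte 2: (c4 ⊕ fc) ⊕ 6c = 38 ⊕ 6c = 54
byte 3: (18 ⊕ 5a) ⊕ 6c = 42 ⊕ 6c = 2e
byte 4: (36 ⊕ 7c) ⊕ 6f = 4a ⊕ 6f = 25
byte 5: (d9 ⊕ 6e) ⊕ 20 = b7 ⊕ 20 = 97
byte 6: (ec ⊕ 33) ⊕ 68 = df ⊕ 68 = b7
byte 7: (d5 ⊕ d2) ⊕ 65 = 07 ⊕ 65 = 62
byte 8: (bb ⊕ 42) ⊕ 61 = f9 ⊕ 61 = 98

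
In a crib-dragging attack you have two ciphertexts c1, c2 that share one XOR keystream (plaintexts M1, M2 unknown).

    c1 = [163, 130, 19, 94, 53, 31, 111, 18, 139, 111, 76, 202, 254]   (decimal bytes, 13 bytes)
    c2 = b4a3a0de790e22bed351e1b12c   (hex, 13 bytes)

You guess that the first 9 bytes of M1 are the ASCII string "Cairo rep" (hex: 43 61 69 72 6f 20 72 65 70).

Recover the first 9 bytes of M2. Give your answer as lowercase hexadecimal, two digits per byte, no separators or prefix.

5440daf223313fc928

First, c1 ⊕ c2 = (M1 ⊕ K) ⊕ (M2 ⊕ K) = M1 ⊕ M2, so the key drops out. Then M2 = (M1 ⊕ M2) ⊕ M1 over the first 9 bytes.
byte 0: (a3 xor b4) xor 43 = 17 xor 43 = 54
byte 1: (82 xor a3) xor 61 = 21 xor 61 = 40
byte 2: (13 xor a0) xor 69 = b3 xor 69 = da
byte 3: (5e xor de) xor 72 = 80 xor 72 = f2
byte 4: (35 xor 79) xor 6f = 4c xor 6f = 23
byte 5: (1f xor 0e) xor 20 = 11 xor 20 = 31
byte 6: (6f xor 22) xor 72 = 4d xor 72 = 3f
byte 7: (12 xor be) xor 65 = ac xor 65 = c9
byte 8: (8b xor d3) xor 70 = 58 xor 70 = 28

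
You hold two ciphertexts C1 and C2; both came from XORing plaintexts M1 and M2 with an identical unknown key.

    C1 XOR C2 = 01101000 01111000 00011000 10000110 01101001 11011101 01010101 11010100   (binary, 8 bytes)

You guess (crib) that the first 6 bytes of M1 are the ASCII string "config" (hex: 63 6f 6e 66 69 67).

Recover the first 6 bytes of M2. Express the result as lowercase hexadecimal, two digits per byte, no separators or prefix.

Since C1 ⊕ C2 = M1 ⊕ M2, XORing with the guessed M1 bytes yields the corresponding M2 bytes: M2 = (C1 ⊕ C2) ⊕ M1.
byte 0: 104 xor  99 =  11
byte 1: 120 xor 111 =  23
byte 2:  24 xor 110 = 118
byte 3: 134 xor 102 = 224
byte 4: 105 xor 105 =   0
byte 5: 221 xor 103 = 186

0b1776e000ba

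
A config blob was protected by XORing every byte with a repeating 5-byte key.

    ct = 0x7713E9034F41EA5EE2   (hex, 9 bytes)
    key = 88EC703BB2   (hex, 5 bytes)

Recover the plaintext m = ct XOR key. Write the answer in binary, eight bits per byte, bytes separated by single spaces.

The 5-byte key repeats, so the effective keystream is 88 ec 70 3b b2 88 ec 70 3b.
byte 0: 119 xor 136 = 255
byte 1:  19 xor 236 = 255
byte 2: 233 xor 112 = 153
byte 3:   3 xor  59 =  56
byte 4:  79 xor 178 = 253
byte 5:  65 xor 136 = 201
byte 6: 234 xor 236 =   6
byte 7:  94 xor 112 =  46
byte 8: 226 xor  59 = 217

11111111 11111111 10011001 00111000 11111101 11001001 00000110 00101110 11011001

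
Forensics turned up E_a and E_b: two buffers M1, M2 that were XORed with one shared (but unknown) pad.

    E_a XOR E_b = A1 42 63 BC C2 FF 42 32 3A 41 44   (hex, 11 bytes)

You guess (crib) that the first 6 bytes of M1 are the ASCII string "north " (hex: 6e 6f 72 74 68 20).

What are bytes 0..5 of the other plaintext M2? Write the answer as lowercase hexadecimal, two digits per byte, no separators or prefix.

Since E_a ⊕ E_b = M1 ⊕ M2, XORing with the guessed M1 bytes yields the corresponding M2 bytes: M2 = (E_a ⊕ E_b) ⊕ M1.
a1 xor 6e = cf
42 xor 6f = 2d
63 xor 72 = 11
bc xor 74 = c8
c2 xor 68 = aa
ff xor 20 = df

cf2d11c8aadf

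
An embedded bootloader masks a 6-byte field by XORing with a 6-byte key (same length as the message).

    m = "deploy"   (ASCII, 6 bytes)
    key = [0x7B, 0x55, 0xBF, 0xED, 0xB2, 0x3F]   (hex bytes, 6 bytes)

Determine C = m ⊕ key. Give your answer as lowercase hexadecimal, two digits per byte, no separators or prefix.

1f30cf81dd46

byte 0: 01100100 ^ 01111011 = 00011111
byte 1: 01100101 ^ 01010101 = 00110000
byte 2: 01110000 ^ 10111111 = 11001111
byte 3: 01101100 ^ 11101101 = 10000001
byte 4: 01101111 ^ 10110010 = 11011101
byte 5: 01111001 ^ 00111111 = 01000110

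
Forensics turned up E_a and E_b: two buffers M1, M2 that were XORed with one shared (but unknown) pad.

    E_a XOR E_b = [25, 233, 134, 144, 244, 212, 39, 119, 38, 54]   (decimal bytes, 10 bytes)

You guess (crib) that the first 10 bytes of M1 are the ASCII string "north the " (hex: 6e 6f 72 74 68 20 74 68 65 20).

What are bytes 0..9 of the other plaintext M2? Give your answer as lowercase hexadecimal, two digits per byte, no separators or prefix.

Since E_a ⊕ E_b = M1 ⊕ M2, XORing with the guessed M1 bytes yields the corresponding M2 bytes: M2 = (E_a ⊕ E_b) ⊕ M1.
00011001 ^ 01101110 = 01110111
11101001 ^ 01101111 = 10000110
10000110 ^ 01110010 = 11110100
10010000 ^ 01110100 = 11100100
11110100 ^ 01101000 = 10011100
11010100 ^ 00100000 = 11110100
00100111 ^ 01110100 = 01010011
01110111 ^ 01101000 = 00011111
00100110 ^ 01100101 = 01000011
00110110 ^ 00100000 = 00010110

7786f4e49cf4531f4316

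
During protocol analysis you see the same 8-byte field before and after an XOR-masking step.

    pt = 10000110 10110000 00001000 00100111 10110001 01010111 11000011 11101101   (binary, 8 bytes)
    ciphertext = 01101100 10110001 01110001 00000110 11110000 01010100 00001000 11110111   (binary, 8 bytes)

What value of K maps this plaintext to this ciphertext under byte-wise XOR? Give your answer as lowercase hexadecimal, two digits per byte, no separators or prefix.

Since ciphertext = pt ⊕ K, XORing both sides with pt gives K = pt ⊕ ciphertext.
10000110 ^ 01101100 = 11101010
10110000 ^ 10110001 = 00000001
00001000 ^ 01110001 = 01111001
00100111 ^ 00000110 = 00100001
10110001 ^ 11110000 = 01000001
01010111 ^ 01010100 = 00000011
11000011 ^ 00001000 = 11001011
11101101 ^ 11110111 = 00011010

ea0179214103cb1a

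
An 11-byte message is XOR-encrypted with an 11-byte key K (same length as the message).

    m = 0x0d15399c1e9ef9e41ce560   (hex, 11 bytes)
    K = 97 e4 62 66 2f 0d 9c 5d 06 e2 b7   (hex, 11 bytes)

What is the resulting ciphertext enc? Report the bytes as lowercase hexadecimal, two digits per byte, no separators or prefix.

XOR is its own inverse, so applying the key byte-wise gives the result directly.
0d xor 97 = 9a
15 xor e4 = f1
39 xor 62 = 5b
9c xor 66 = fa
1e xor 2f = 31
9e xor 0d = 93
f9 xor 9c = 65
e4 xor 5d = b9
1c xor 06 = 1a
e5 xor e2 = 07
60 xor b7 = d7

9af15bfa319365b91a07d7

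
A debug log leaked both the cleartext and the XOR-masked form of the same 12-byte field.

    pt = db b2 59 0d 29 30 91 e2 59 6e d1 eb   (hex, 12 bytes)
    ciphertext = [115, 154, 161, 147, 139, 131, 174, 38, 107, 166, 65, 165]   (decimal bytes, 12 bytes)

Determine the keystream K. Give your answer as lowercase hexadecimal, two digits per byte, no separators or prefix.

a828f89ea2b33fc432c8904e

Since ciphertext = pt ⊕ K, XORing both sides with pt gives K = pt ⊕ ciphertext.
db xor 73 = a8
b2 xor 9a = 28
59 xor a1 = f8
0d xor 93 = 9e
29 xor 8b = a2
30 xor 83 = b3
91 xor ae = 3f
e2 xor 26 = c4
59 xor 6b = 32
6e xor a6 = c8
d1 xor 41 = 90
eb xor a5 = 4e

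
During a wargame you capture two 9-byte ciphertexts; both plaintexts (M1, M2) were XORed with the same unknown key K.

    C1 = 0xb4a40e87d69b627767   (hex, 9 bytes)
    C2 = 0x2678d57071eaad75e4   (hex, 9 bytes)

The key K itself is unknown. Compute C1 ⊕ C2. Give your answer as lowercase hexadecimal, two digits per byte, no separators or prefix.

92dcdbf7a771cf0283

C1 ⊕ C2 = (M1 ⊕ K) ⊕ (M2 ⊕ K) = M1 ⊕ M2 — the shared key cancels under XOR.
b4 xor 26 = 92
a4 xor 78 = dc
0e xor d5 = db
87 xor 70 = f7
d6 xor 71 = a7
9b xor ea = 71
62 xor ad = cf
77 xor 75 = 02
67 xor e4 = 83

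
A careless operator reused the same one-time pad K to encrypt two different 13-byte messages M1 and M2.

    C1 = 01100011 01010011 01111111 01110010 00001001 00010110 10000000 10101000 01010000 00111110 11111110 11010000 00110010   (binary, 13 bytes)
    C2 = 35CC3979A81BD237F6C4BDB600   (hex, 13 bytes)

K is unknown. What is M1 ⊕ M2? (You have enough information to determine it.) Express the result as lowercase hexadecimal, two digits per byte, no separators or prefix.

C1 ⊕ C2 = (M1 ⊕ K) ⊕ (M2 ⊕ K) = M1 ⊕ M2 — the shared key cancels under XOR.
byte 0: 63 XOR 35 = 56
byte 1: 53 XOR cc = 9f
byte 2: 7f XOR 39 = 46
byte 3: 72 XOR 79 = 0b
byte 4: 09 XOR a8 = a1
byte 5: 16 XOR 1b = 0d
byte 6: 80 XOR d2 = 52
byte 7: a8 XOR 37 = 9f
byte 8: 50 XOR f6 = a6
byte 9: 3e XOR c4 = fa
byte 10: fe XOR bd = 43
byte 11: d0 XOR b6 = 66
byte 12: 32 XOR 00 = 32

569f460ba10d529fa6fa436632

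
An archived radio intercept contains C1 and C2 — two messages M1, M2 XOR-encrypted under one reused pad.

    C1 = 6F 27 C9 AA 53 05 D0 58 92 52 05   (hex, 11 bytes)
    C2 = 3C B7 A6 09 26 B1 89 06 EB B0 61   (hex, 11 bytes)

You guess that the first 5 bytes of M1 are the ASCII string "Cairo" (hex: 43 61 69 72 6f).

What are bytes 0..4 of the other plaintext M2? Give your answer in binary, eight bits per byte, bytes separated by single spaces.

00010000 11110001 00000110 11010001 00011010

First, C1 ⊕ C2 = (M1 ⊕ K) ⊕ (M2 ⊕ K) = M1 ⊕ M2, so the key drops out. Then M2 = (M1 ⊕ M2) ⊕ M1 over the first 5 bytes.
byte 0: (6f ^ 3c) ^ 43 = 53 ^ 43 = 10
byte 1: (27 ^ b7) ^ 61 = 90 ^ 61 = f1
byte 2: (c9 ^ a6) ^ 69 = 6f ^ 69 = 06
byte 3: (aa ^ 09) ^ 72 = a3 ^ 72 = d1
byte 4: (53 ^ 26) ^ 6f = 75 ^ 6f = 1a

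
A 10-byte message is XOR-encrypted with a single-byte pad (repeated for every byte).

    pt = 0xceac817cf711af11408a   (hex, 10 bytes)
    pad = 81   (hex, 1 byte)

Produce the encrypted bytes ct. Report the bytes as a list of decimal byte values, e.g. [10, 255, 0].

The 1-byte key repeats, so the effective keystream is 81 81 81 81 81 81 81 81 81 81.
byte 0: 11001110 xor 10000001 = 01001111
byte 1: 10101100 xor 10000001 = 00101101
byte 2: 10000001 xor 10000001 = 00000000
byte 3: 01111100 xor 10000001 = 11111101
byte 4: 11110111 xor 10000001 = 01110110
byte 5: 00010001 xor 10000001 = 10010000
byte 6: 10101111 xor 10000001 = 00101110
byte 7: 00010001 xor 10000001 = 10010000
byte 8: 01000000 xor 10000001 = 11000001
byte 9: 10001010 xor 10000001 = 00001011

[79, 45, 0, 253, 118, 144, 46, 144, 193, 11]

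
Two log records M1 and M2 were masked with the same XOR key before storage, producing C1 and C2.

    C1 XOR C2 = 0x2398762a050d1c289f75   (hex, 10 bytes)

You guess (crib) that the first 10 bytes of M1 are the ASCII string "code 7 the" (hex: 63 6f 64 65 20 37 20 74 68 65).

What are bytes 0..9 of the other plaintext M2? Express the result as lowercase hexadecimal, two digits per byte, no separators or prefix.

Since C1 ⊕ C2 = M1 ⊕ M2, XORing with the guessed M1 bytes yields the corresponding M2 bytes: M2 = (C1 ⊕ C2) ⊕ M1.
00100011 XOR 01100011 = 01000000
10011000 XOR 01101111 = 11110111
01110110 XOR 01100100 = 00010010
00101010 XOR 01100101 = 01001111
00000101 XOR 00100000 = 00100101
00001101 XOR 00110111 = 00111010
00011100 XOR 00100000 = 00111100
00101000 XOR 01110100 = 01011100
10011111 XOR 01101000 = 11110111
01110101 XOR 01100101 = 00010000

40f7124f253a3c5cf710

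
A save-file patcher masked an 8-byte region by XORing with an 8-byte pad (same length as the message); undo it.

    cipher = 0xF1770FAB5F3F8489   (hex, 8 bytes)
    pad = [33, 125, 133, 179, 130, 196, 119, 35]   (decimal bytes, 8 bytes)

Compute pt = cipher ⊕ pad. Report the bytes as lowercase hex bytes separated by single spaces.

d0 0a 8a 18 dd fb f3 aa

f1 ^ 21 = d0
77 ^ 7d = 0a
0f ^ 85 = 8a
ab ^ b3 = 18
5f ^ 82 = dd
3f ^ c4 = fb
84 ^ 77 = f3
89 ^ 23 = aa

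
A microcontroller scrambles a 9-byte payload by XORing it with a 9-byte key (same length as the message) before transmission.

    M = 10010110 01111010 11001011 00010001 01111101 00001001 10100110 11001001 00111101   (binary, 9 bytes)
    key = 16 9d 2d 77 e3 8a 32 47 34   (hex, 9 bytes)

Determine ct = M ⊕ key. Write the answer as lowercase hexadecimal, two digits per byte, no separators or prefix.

10010110 XOR 00010110 = 10000000
01111010 XOR 10011101 = 11100111
11001011 XOR 00101101 = 11100110
00010001 XOR 01110111 = 01100110
01111101 XOR 11100011 = 10011110
00001001 XOR 10001010 = 10000011
10100110 XOR 00110010 = 10010100
11001001 XOR 01000111 = 10001110
00111101 XOR 00110100 = 00001001

80e7e6669e83948e09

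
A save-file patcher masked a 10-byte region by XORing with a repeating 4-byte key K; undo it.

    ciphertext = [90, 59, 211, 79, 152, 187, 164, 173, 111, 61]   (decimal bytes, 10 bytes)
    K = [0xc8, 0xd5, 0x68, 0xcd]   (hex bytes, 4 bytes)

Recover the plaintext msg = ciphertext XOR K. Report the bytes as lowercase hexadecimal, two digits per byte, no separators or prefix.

92eebb82506ecc60a7e8

The 4-byte key repeats, so the effective keystream is c8 d5 68 cd c8 d5 68 cd c8 d5.
byte 0: 5a xor c8 = 92
byte 1: 3b xor d5 = ee
byte 2: d3 xor 68 = bb
byte 3: 4f xor cd = 82
byte 4: 98 xor c8 = 50
byte 5: bb xor d5 = 6e
byte 6: a4 xor 68 = cc
byte 7: ad xor cd = 60
byte 8: 6f xor c8 = a7
byte 9: 3d xor d5 = e8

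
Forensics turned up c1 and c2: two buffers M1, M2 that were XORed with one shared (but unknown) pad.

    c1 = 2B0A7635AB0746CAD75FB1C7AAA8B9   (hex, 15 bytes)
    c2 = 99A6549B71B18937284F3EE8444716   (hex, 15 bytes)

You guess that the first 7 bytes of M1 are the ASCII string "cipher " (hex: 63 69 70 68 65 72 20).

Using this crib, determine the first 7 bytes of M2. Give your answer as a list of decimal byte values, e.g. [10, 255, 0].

[209, 197, 82, 198, 191, 196, 239]

First, c1 ⊕ c2 = (M1 ⊕ K) ⊕ (M2 ⊕ K) = M1 ⊕ M2, so the key drops out. Then M2 = (M1 ⊕ M2) ⊕ M1 over the first 7 bytes.
byte 0: (2b ^ 99) ^ 63 = b2 ^ 63 = d1
byte 1: (0a ^ a6) ^ 69 = ac ^ 69 = c5
byte 2: (76 ^ 54) ^ 70 = 22 ^ 70 = 52
byte 3: (35 ^ 9b) ^ 68 = ae ^ 68 = c6
byte 4: (ab ^ 71) ^ 65 = da ^ 65 = bf
byte 5: (07 ^ b1) ^ 72 = b6 ^ 72 = c4
byte 6: (46 ^ 89) ^ 20 = cf ^ 20 = ef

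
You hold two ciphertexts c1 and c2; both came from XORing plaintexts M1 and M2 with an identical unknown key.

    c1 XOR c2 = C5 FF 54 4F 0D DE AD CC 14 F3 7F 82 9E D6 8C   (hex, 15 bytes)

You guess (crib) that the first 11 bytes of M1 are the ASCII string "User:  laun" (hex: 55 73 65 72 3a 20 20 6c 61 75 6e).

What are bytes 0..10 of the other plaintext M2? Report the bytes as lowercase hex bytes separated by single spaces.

Since c1 ⊕ c2 = M1 ⊕ M2, XORing with the guessed M1 bytes yields the corresponding M2 bytes: M2 = (c1 ⊕ c2) ⊕ M1.
c5 XOR 55 = 90
ff XOR 73 = 8c
54 XOR 65 = 31
4f XOR 72 = 3d
0d XOR 3a = 37
de XOR 20 = fe
ad XOR 20 = 8d
cc XOR 6c = a0
14 XOR 61 = 75
f3 XOR 75 = 86
7f XOR 6e = 11

90 8c 31 3d 37 fe 8d a0 75 86 11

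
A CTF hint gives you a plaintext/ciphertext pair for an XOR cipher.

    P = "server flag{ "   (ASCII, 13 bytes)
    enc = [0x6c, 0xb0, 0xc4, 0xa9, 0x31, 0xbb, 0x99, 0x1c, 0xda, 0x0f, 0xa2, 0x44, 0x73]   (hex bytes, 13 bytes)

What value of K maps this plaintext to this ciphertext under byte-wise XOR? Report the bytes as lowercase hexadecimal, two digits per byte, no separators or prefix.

1fd5b6df54c9b97ab66ec53f53

Since enc = P ⊕ K, XORing both sides with P gives K = P ⊕ enc.
115 xor 108 =  31
101 xor 176 = 213
114 xor 196 = 182
118 xor 169 = 223
101 xor  49 =  84
114 xor 187 = 201
 32 xor 153 = 185
102 xor  28 = 122
108 xor 218 = 182
 97 xor  15 = 110
103 xor 162 = 197
123 xor  68 =  63
 32 xor 115 =  83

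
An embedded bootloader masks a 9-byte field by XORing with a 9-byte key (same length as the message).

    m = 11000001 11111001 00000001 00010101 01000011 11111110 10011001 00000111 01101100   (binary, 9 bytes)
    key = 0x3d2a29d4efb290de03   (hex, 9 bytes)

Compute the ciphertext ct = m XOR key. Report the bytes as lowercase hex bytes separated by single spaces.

XOR is its own inverse, so applying the key byte-wise gives the result directly.
byte 0: 193 xor  61 = 252
byte 1: 249 xor  42 = 211
byte 2:   1 xor  41 =  40
byte 3:  21 xor 212 = 193
byte 4:  67 xor 239 = 172
byte 5: 254 xor 178 =  76
byte 6: 153 xor 144 =   9
byte 7:   7 xor 222 = 217
byte 8: 108 xor   3 = 111

fc d3 28 c1 ac 4c 09 d9 6f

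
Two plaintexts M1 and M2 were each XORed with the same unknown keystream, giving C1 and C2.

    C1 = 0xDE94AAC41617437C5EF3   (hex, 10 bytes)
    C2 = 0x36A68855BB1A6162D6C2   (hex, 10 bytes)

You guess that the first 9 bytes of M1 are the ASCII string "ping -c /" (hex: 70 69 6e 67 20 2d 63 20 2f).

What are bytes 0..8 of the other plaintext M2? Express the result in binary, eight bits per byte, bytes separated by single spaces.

First, C1 ⊕ C2 = (M1 ⊕ K) ⊕ (M2 ⊕ K) = M1 ⊕ M2, so the key drops out. Then M2 = (M1 ⊕ M2) ⊕ M1 over the first 9 bytes.
byte 0: (de XOR 36) XOR 70 = e8 XOR 70 = 98
byte 1: (94 XOR a6) XOR 69 = 32 XOR 69 = 5b
byte 2: (aa XOR 88) XOR 6e = 22 XOR 6e = 4c
byte 3: (c4 XOR 55) XOR 67 = 91 XOR 67 = f6
byte 4: (16 XOR bb) XOR 20 = ad XOR 20 = 8d
byte 5: (17 XOR 1a) XOR 2d = 0d XOR 2d = 20
byte 6: (43 XOR 61) XOR 63 = 22 XOR 63 = 41
byte 7: (7c XOR 62) XOR 20 = 1e XOR 20 = 3e
byte 8: (5e XOR d6) XOR 2f = 88 XOR 2f = a7

10011000 01011011 01001100 11110110 10001101 00100000 01000001 00111110 10100111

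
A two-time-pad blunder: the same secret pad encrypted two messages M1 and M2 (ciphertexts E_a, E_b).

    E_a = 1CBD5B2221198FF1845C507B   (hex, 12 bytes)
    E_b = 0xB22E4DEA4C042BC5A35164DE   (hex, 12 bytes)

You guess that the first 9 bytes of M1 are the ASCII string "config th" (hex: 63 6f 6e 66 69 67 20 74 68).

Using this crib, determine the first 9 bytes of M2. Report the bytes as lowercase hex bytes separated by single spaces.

cd fc 78 ae 04 7a 84 40 4f

First, E_a ⊕ E_b = (M1 ⊕ K) ⊕ (M2 ⊕ K) = M1 ⊕ M2, so the key drops out. Then M2 = (M1 ⊕ M2) ⊕ M1 over the first 9 bytes.
byte 0: (1c XOR b2) XOR 63 = ae XOR 63 = cd
byte 1: (bd XOR 2e) XOR 6f = 93 XOR 6f = fc
byte 2: (5b XOR 4d) XOR 6e = 16 XOR 6e = 78
byte 3: (22 XOR ea) XOR 66 = c8 XOR 66 = ae
byte 4: (21 XOR 4c) XOR 69 = 6d XOR 69 = 04
byte 5: (19 XOR 04) XOR 67 = 1d XOR 67 = 7a
byte 6: (8f XOR 2b) XOR 20 = a4 XOR 20 = 84
byte 7: (f1 XOR c5) XOR 74 = 34 XOR 74 = 40
byte 8: (84 XOR a3) XOR 68 = 27 XOR 68 = 4f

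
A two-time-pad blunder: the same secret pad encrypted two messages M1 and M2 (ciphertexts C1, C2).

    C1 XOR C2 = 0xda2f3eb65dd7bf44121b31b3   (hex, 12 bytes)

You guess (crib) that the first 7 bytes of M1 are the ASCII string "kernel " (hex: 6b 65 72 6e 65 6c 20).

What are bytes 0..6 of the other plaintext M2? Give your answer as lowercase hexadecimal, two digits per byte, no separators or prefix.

b14a4cd838bb9f

Since C1 ⊕ C2 = M1 ⊕ M2, XORing with the guessed M1 bytes yields the corresponding M2 bytes: M2 = (C1 ⊕ C2) ⊕ M1.
218 XOR 107 = 177
 47 XOR 101 =  74
 62 XOR 114 =  76
182 XOR 110 = 216
 93 XOR 101 =  56
215 XOR 108 = 187
191 XOR  32 = 159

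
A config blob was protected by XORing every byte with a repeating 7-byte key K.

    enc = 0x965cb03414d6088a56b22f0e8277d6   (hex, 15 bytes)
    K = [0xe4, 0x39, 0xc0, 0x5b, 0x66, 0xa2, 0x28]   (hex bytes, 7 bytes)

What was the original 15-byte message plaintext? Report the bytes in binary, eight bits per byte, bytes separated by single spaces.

01110010 01100101 01110000 01101111 01110010 01110100 00100000 01101110 01101111 01110010 01110100 01101000 00100000 01011111 00110010

The 7-byte key repeats, so the effective keystream is e4 39 c0 5b 66 a2 28 e4 39 c0 5b 66 a2 28 e4.
byte 0: 150 XOR 228 = 114
byte 1:  92 XOR  57 = 101
byte 2: 176 XOR 192 = 112
byte 3:  52 XOR  91 = 111
byte 4:  20 XOR 102 = 114
byte 5: 214 XOR 162 = 116
byte 6:   8 XOR  40 =  32
byte 7: 138 XOR 228 = 110
byte 8:  86 XOR  57 = 111
byte 9: 178 XOR 192 = 114
byte 10:  47 XOR  91 = 116
byte 11:  14 XOR 102 = 104
byte 12: 130 XOR 162 =  32
byte 13: 119 XOR  40 =  95
byte 14: 214 XOR 228 =  50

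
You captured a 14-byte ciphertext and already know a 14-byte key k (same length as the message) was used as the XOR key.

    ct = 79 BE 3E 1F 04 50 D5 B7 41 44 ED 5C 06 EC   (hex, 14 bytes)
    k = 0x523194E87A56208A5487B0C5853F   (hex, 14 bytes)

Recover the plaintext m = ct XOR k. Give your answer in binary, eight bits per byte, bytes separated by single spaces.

byte 0: 79 xor 52 = 2b
byte 1: be xor 31 = 8f
byte 2: 3e xor 94 = aa
byte 3: 1f xor e8 = f7
byte 4: 04 xor 7a = 7e
byte 5: 50 xor 56 = 06
byte 6: d5 xor 20 = f5
byte 7: b7 xor 8a = 3d
byte 8: 41 xor 54 = 15
byte 9: 44 xor 87 = c3
byte 10: ed xor b0 = 5d
byte 11: 5c xor c5 = 99
byte 12: 06 xor 85 = 83
byte 13: ec xor 3f = d3

00101011 10001111 10101010 11110111 01111110 00000110 11110101 00111101 00010101 11000011 01011101 10011001 10000011 11010011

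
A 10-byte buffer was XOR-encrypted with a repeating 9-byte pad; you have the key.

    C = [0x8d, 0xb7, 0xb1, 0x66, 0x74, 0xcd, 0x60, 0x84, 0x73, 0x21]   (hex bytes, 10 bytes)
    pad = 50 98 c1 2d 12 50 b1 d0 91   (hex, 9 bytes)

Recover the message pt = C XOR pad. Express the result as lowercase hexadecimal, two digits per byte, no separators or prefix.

dd2f704b669dd154e271

The 9-byte key repeats, so the effective keystream is 50 98 c1 2d 12 50 b1 d0 91 50.
byte 0: 8d XOR 50 = dd
byte 1: b7 XOR 98 = 2f
byte 2: b1 XOR c1 = 70
byte 3: 66 XOR 2d = 4b
byte 4: 74 XOR 12 = 66
byte 5: cd XOR 50 = 9d
byte 6: 60 XOR b1 = d1
byte 7: 84 XOR d0 = 54
byte 8: 73 XOR 91 = e2
byte 9: 21 XOR 50 = 71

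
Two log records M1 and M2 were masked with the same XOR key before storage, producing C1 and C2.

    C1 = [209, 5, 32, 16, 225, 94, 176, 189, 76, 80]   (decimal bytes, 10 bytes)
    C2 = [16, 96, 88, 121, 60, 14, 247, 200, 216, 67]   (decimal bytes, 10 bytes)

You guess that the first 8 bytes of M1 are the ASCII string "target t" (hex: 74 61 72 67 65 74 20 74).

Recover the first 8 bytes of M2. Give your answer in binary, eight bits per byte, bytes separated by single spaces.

10110101 00000100 00001010 00001110 10111000 00100100 01100111 00000001

First, C1 ⊕ C2 = (M1 ⊕ K) ⊕ (M2 ⊕ K) = M1 ⊕ M2, so the key drops out. Then M2 = (M1 ⊕ M2) ⊕ M1 over the first 8 bytes.
byte 0: (d1 XOR 10) XOR 74 = c1 XOR 74 = b5
byte 1: (05 XOR 60) XOR 61 = 65 XOR 61 = 04
byte 2: (20 XOR 58) XOR 72 = 78 XOR 72 = 0a
byte 3: (10 XOR 79) XOR 67 = 69 XOR 67 = 0e
byte 4: (e1 XOR 3c) XOR 65 = dd XOR 65 = b8
byte 5: (5e XOR 0e) XOR 74 = 50 XOR 74 = 24
byte 6: (b0 XOR f7) XOR 20 = 47 XOR 20 = 67
byte 7: (bd XOR c8) XOR 74 = 75 XOR 74 = 01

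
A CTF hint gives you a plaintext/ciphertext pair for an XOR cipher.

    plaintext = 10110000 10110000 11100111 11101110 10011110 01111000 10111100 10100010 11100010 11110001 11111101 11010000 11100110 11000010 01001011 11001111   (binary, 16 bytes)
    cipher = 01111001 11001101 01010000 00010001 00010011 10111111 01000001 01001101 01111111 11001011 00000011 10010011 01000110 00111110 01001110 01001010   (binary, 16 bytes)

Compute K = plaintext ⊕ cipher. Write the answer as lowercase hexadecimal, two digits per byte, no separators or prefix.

c97db7ff8dc7fdef9d3afe43a0fc0585

Since cipher = plaintext ⊕ K, XORing both sides with plaintext gives K = plaintext ⊕ cipher.
byte 0: 10110000 XOR 01111001 = 11001001
byte 1: 10110000 XOR 11001101 = 01111101
byte 2: 11100111 XOR 01010000 = 10110111
byte 3: 11101110 XOR 00010001 = 11111111
byte 4: 10011110 XOR 00010011 = 10001101
byte 5: 01111000 XOR 10111111 = 11000111
byte 6: 10111100 XOR 01000001 = 11111101
byte 7: 10100010 XOR 01001101 = 11101111
byte 8: 11100010 XOR 01111111 = 10011101
byte 9: 11110001 XOR 11001011 = 00111010
byte 10: 11111101 XOR 00000011 = 11111110
byte 11: 11010000 XOR 10010011 = 01000011
byte 12: 11100110 XOR 01000110 = 10100000
byte 13: 11000010 XOR 00111110 = 11111100
byte 14: 01001011 XOR 01001110 = 00000101
byte 15: 11001111 XOR 01001010 = 10000101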